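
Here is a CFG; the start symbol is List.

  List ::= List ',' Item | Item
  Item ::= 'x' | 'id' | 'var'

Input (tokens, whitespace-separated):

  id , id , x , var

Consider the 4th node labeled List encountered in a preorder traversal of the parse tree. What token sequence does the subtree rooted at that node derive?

[List [List [List [List [Item id]] , [Item id]] , [Item x]] , [Item var]]

id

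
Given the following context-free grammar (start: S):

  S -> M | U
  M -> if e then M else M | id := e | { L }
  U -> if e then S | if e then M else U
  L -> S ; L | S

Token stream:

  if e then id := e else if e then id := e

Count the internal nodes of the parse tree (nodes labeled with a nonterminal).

[S [U if e then [M id := e] else [U if e then [S [M id := e]]]]]

6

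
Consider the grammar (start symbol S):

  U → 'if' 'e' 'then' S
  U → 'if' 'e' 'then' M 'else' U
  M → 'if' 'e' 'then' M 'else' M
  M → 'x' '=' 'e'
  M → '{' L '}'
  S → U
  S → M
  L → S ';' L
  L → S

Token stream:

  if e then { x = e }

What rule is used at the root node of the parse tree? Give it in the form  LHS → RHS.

[S [U if e then [S [M { [L [S [M x = e]]] }]]]]

S → U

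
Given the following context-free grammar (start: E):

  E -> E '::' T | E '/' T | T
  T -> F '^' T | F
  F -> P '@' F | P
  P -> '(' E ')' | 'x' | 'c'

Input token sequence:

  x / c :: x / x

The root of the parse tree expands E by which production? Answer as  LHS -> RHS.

[E [E [E [E [T [F [P x]]]] / [T [F [P c]]]] :: [T [F [P x]]]] / [T [F [P x]]]]

E -> E '/' T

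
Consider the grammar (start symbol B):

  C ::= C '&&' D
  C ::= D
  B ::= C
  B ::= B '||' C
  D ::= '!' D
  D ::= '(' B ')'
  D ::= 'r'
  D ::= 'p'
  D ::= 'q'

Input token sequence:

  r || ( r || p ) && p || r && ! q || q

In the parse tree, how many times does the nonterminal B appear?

[B [B [B [B [C [D r]]] || [C [C [D ( [B [B [C [D r]]] || [C [D p]]] )]] && [D p]]] || [C [C [D r]] && [D ! [D q]]]] || [C [D q]]]

6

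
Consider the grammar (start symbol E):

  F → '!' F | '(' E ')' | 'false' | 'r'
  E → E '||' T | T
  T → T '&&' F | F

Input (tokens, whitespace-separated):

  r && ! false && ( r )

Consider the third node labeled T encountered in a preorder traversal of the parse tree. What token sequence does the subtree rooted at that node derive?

[E [T [T [T [F r]] && [F ! [F false]]] && [F ( [E [T [F r]]] )]]]

r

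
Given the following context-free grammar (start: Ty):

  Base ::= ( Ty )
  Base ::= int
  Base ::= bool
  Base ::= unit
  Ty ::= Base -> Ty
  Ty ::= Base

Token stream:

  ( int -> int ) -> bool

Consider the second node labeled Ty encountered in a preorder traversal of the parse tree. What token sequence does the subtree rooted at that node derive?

[Ty [Base ( [Ty [Base int] -> [Ty [Base int]]] )] -> [Ty [Base bool]]]

int -> int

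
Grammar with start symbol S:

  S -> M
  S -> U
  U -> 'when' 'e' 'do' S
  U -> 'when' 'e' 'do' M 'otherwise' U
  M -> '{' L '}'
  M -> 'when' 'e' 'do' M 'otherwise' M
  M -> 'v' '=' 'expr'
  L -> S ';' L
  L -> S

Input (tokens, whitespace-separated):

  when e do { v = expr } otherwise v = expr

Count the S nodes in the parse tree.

[S [M when e do [M { [L [S [M v = expr]]] }] otherwise [M v = expr]]]

2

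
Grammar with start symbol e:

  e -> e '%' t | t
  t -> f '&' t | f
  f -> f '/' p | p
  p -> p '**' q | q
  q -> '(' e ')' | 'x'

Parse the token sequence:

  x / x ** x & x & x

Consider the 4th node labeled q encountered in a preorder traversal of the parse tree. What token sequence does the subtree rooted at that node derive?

x

[e [t [f [f [p [q x]]] / [p [p [q x]] ** [q x]]] & [t [f [p [q x]]] & [t [f [p [q x]]]]]]]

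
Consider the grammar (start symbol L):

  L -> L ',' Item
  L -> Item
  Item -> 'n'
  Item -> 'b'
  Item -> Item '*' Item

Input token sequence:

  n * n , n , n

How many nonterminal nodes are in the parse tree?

[L [L [L [Item [Item n] * [Item n]]] , [Item n]] , [Item n]]

8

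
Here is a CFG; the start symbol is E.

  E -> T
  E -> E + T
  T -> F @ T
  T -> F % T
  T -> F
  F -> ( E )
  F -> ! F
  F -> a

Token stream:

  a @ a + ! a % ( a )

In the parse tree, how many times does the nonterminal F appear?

6

[E [E [T [F a] @ [T [F a]]]] + [T [F ! [F a]] % [T [F ( [E [T [F a]]] )]]]]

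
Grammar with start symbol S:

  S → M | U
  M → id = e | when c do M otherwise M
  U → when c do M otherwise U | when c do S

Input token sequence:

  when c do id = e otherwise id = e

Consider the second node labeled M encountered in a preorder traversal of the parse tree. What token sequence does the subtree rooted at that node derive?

id = e

[S [M when c do [M id = e] otherwise [M id = e]]]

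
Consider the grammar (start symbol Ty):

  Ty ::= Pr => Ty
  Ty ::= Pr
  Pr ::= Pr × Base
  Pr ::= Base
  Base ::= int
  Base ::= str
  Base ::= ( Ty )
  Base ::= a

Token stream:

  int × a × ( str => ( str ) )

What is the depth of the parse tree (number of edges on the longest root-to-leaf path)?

[Ty [Pr [Pr [Pr [Base int]] × [Base a]] × [Base ( [Ty [Pr [Base str]] => [Ty [Pr [Base ( [Ty [Pr [Base str]]] )]]]] )]]]

10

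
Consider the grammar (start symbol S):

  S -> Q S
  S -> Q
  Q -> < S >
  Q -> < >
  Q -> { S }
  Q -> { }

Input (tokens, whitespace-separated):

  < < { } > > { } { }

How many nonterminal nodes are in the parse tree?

10

[S [Q < [S [Q < [S [Q { }]] >]] >] [S [Q { }] [S [Q { }]]]]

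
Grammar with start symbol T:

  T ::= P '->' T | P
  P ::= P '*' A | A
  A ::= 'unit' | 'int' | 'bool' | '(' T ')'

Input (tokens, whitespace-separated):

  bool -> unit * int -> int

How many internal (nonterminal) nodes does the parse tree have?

[T [P [A bool]] -> [T [P [P [A unit]] * [A int]] -> [T [P [A int]]]]]

11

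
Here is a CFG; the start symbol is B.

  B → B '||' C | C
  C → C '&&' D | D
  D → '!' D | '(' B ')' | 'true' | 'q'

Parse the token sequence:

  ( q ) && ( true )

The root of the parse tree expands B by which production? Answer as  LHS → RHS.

B → C

[B [C [C [D ( [B [C [D q]]] )]] && [D ( [B [C [D true]]] )]]]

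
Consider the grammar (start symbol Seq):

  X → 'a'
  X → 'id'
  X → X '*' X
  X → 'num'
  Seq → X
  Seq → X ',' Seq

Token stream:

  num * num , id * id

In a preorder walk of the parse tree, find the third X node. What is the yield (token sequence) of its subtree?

[Seq [X [X num] * [X num]] , [Seq [X [X id] * [X id]]]]

num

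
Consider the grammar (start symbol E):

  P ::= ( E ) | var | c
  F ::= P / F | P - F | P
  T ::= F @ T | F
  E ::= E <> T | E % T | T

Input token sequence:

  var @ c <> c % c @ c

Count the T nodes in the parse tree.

[E [E [E [T [F [P var]] @ [T [F [P c]]]]] <> [T [F [P c]]]] % [T [F [P c]] @ [T [F [P c]]]]]

5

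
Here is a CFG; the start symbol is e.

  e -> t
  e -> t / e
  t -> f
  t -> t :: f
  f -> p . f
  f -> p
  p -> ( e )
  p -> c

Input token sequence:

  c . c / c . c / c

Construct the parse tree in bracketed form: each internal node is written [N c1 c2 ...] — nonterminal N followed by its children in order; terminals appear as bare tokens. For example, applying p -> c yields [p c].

e
t / e
f / e
p . f / e
c . f / e
c . p / e
c . c / e
c . c / t / e
c . c / f / e
c . c / p . f / e
c . c / c . f / e
c . c / c . p / e
c . c / c . c / e
c . c / c . c / t
c . c / c . c / f
c . c / c . c / p
c . c / c . c / c

[e [t [f [p c] . [f [p c]]]] / [e [t [f [p c] . [f [p c]]]] / [e [t [f [p c]]]]]]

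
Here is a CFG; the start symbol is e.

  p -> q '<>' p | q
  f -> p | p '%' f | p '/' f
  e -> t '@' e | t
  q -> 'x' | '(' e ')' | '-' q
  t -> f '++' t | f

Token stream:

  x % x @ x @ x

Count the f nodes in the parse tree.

[e [t [f [p [q x]] % [f [p [q x]]]]] @ [e [t [f [p [q x]]]] @ [e [t [f [p [q x]]]]]]]

4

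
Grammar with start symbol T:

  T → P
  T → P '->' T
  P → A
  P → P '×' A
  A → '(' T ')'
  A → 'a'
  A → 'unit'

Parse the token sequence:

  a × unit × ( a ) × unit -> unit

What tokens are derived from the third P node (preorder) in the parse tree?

[T [P [P [P [P [A a]] × [A unit]] × [A ( [T [P [A a]]] )]] × [A unit]] -> [T [P [A unit]]]]

a × unit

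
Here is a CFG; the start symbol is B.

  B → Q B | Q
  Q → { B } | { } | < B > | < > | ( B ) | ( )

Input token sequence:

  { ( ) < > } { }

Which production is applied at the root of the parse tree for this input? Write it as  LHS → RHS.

B → Q B

[B [Q { [B [Q ( )] [B [Q < >]]] }] [B [Q { }]]]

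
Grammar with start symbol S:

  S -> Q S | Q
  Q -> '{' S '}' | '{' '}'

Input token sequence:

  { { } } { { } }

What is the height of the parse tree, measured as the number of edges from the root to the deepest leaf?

[S [Q { [S [Q { }]] }] [S [Q { [S [Q { }]] }]]]

5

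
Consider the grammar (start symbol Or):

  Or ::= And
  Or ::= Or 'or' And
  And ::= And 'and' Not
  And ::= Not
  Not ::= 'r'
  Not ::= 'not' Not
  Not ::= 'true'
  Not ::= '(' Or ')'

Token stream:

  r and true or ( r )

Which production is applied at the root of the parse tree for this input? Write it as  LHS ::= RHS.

[Or [Or [And [And [Not r]] and [Not true]]] or [And [Not ( [Or [And [Not r]]] )]]]

Or ::= Or 'or' And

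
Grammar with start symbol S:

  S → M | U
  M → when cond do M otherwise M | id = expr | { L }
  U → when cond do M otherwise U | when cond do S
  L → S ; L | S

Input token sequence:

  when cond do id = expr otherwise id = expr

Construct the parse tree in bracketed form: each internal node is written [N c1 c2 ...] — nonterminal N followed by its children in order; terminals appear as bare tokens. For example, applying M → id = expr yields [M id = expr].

[S [M when cond do [M id = expr] otherwise [M id = expr]]]

S
M
when cond do M otherwise M
when cond do id = expr otherwise M
when cond do id = expr otherwise id = expr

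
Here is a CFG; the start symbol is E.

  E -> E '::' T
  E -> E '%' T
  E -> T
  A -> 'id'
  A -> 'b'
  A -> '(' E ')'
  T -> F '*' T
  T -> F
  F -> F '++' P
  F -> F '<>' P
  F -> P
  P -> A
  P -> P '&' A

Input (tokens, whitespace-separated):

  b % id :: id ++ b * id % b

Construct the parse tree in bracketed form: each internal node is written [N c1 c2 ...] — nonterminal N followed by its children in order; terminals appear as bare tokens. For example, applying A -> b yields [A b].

[E [E [E [E [T [F [P [A b]]]]] % [T [F [P [A id]]]]] :: [T [F [F [P [A id]]] ++ [P [A b]]] * [T [F [P [A id]]]]]] % [T [F [P [A b]]]]]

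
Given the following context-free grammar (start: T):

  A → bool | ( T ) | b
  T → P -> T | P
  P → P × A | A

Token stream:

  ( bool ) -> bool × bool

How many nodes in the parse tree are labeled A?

[T [P [A ( [T [P [A bool]]] )]] -> [T [P [P [A bool]] × [A bool]]]]

4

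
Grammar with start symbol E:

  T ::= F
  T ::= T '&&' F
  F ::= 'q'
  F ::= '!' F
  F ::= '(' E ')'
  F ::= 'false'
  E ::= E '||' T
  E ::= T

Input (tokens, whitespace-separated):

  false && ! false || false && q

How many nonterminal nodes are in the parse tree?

[E [E [T [T [F false]] && [F ! [F false]]]] || [T [T [F false]] && [F q]]]

11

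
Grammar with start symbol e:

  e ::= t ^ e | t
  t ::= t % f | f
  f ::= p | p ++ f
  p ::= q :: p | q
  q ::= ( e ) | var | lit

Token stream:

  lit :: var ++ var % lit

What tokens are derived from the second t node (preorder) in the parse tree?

[e [t [t [f [p [q lit] :: [p [q var]]] ++ [f [p [q var]]]]] % [f [p [q lit]]]]]

lit :: var ++ var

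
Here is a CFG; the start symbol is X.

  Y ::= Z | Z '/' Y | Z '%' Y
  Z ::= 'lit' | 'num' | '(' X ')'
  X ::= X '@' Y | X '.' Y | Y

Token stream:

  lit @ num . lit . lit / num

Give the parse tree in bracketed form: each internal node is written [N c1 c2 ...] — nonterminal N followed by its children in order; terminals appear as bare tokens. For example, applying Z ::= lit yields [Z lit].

[X [X [X [X [Y [Z lit]]] @ [Y [Z num]]] . [Y [Z lit]]] . [Y [Z lit] / [Y [Z num]]]]

X
X . Y
X . Y . Y
X @ Y . Y . Y
Y @ Y . Y . Y
Z @ Y . Y . Y
lit @ Y . Y . Y
lit @ Z . Y . Y
lit @ num . Y . Y
lit @ num . Z . Y
lit @ num . lit . Y
lit @ num . lit . Z / Y
lit @ num . lit . lit / Y
lit @ num . lit . lit / Z
lit @ num . lit . lit / num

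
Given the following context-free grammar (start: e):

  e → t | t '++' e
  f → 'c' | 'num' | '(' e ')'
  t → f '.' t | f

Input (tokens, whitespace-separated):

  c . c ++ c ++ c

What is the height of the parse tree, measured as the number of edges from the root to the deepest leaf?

5

[e [t [f c] . [t [f c]]] ++ [e [t [f c]] ++ [e [t [f c]]]]]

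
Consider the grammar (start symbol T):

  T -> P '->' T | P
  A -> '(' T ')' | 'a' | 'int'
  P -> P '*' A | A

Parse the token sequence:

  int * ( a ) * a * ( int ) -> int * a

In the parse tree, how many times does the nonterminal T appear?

[T [P [P [P [P [A int]] * [A ( [T [P [A a]]] )]] * [A a]] * [A ( [T [P [A int]]] )]] -> [T [P [P [A int]] * [A a]]]]

4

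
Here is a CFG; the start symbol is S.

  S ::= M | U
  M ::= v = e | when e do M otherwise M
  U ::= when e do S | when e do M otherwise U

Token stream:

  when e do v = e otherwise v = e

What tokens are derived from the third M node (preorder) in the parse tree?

[S [M when e do [M v = e] otherwise [M v = e]]]

v = e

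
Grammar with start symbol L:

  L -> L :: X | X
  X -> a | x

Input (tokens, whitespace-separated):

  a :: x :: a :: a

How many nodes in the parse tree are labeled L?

[L [L [L [L [X a]] :: [X x]] :: [X a]] :: [X a]]

4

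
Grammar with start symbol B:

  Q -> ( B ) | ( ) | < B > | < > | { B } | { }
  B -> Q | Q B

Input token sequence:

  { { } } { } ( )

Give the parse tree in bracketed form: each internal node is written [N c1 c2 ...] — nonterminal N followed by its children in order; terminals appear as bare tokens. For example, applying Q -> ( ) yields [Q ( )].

B
Q B
{ B } B
{ Q } B
{ { } } B
{ { } } Q B
{ { } } { } B
{ { } } { } Q
{ { } } { } ( )

[B [Q { [B [Q { }]] }] [B [Q { }] [B [Q ( )]]]]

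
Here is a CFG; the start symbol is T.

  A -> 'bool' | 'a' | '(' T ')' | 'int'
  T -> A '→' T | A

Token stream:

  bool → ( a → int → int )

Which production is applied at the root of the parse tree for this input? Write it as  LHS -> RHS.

[T [A bool] → [T [A ( [T [A a] → [T [A int] → [T [A int]]]] )]]]

T -> A '→' T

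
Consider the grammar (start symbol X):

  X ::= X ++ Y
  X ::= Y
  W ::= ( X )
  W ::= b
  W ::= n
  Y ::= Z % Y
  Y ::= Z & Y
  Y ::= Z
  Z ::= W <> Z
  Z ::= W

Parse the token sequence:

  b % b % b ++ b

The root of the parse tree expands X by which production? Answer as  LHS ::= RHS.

[X [X [Y [Z [W b]] % [Y [Z [W b]] % [Y [Z [W b]]]]]] ++ [Y [Z [W b]]]]

X ::= X ++ Y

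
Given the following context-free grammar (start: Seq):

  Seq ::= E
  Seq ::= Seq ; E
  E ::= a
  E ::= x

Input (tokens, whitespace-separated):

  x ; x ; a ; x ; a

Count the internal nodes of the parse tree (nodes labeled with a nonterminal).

[Seq [Seq [Seq [Seq [Seq [E x]] ; [E x]] ; [E a]] ; [E x]] ; [E a]]

10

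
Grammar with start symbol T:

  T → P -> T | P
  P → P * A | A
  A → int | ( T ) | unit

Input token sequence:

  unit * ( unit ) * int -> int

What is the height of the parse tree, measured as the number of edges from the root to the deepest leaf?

[T [P [P [P [A unit]] * [A ( [T [P [A unit]]] )]] * [A int]] -> [T [P [A int]]]]

7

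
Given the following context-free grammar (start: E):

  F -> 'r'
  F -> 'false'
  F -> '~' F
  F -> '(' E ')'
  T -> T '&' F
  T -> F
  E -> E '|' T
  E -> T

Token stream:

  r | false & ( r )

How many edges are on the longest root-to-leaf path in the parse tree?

6

[E [E [T [F r]]] | [T [T [F false]] & [F ( [E [T [F r]]] )]]]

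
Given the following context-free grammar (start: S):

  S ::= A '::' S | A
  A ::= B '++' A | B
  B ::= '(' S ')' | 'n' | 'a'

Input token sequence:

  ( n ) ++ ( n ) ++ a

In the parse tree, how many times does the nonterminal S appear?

[S [A [B ( [S [A [B n]]] )] ++ [A [B ( [S [A [B n]]] )] ++ [A [B a]]]]]

3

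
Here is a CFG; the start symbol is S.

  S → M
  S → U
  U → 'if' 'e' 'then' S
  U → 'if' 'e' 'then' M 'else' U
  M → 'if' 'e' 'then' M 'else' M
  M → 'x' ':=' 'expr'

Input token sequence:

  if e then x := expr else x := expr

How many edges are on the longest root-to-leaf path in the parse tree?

[S [M if e then [M x := expr] else [M x := expr]]]

3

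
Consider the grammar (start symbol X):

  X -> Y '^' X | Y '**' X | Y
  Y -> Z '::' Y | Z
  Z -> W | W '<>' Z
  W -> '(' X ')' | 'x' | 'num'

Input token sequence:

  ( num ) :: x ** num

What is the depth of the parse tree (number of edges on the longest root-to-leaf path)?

[X [Y [Z [W ( [X [Y [Z [W num]]]] )]] :: [Y [Z [W x]]]] ** [X [Y [Z [W num]]]]]

8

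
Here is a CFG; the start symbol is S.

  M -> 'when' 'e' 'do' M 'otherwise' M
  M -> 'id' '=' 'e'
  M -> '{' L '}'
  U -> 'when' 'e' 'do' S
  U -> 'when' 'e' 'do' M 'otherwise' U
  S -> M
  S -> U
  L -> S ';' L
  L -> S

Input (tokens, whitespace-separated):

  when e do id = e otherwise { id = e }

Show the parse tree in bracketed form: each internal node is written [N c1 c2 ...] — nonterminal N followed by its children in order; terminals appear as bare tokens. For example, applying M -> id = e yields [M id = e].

[S [M when e do [M id = e] otherwise [M { [L [S [M id = e]]] }]]]

S
M
when e do M otherwise M
when e do id = e otherwise M
when e do id = e otherwise { L }
when e do id = e otherwise { S }
when e do id = e otherwise { M }
when e do id = e otherwise { id = e }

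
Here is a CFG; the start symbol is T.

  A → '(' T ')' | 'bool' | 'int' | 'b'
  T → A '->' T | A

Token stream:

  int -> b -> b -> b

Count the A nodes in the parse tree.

[T [A int] -> [T [A b] -> [T [A b] -> [T [A b]]]]]

4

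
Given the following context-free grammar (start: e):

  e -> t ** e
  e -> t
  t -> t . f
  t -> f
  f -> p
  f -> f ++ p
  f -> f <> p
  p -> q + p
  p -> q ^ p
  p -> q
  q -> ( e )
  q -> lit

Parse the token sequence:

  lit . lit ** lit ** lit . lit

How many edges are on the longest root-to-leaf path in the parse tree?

8

[e [t [t [f [p [q lit]]]] . [f [p [q lit]]]] ** [e [t [f [p [q lit]]]] ** [e [t [t [f [p [q lit]]]] . [f [p [q lit]]]]]]]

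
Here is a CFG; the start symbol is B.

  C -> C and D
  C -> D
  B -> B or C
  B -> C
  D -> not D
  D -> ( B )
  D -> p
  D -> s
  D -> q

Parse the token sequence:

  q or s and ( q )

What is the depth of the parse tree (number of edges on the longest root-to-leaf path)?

6

[B [B [C [D q]]] or [C [C [D s]] and [D ( [B [C [D q]]] )]]]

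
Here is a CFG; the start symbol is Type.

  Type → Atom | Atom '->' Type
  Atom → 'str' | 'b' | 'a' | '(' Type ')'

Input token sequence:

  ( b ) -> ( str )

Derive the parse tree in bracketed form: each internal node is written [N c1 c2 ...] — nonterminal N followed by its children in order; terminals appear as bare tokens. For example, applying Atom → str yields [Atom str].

[Type [Atom ( [Type [Atom b]] )] -> [Type [Atom ( [Type [Atom str]] )]]]

Type
Atom -> Type
( Type ) -> Type
( Atom ) -> Type
( b ) -> Type
( b ) -> Atom
( b ) -> ( Type )
( b ) -> ( Atom )
( b ) -> ( str )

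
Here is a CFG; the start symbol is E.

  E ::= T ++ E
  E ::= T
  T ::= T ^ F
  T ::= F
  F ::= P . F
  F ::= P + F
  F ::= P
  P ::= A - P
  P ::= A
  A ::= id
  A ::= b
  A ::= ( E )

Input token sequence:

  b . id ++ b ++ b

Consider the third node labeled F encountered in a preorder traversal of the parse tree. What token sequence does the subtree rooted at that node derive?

b

[E [T [F [P [A b]] . [F [P [A id]]]]] ++ [E [T [F [P [A b]]]] ++ [E [T [F [P [A b]]]]]]]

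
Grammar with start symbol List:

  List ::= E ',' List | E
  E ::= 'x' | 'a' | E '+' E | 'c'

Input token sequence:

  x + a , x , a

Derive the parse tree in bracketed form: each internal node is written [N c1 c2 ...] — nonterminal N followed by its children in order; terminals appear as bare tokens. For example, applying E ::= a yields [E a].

[List [E [E x] + [E a]] , [List [E x] , [List [E a]]]]

List
E , List
E + E , List
x + E , List
x + a , List
x + a , E , List
x + a , x , List
x + a , x , E
x + a , x , a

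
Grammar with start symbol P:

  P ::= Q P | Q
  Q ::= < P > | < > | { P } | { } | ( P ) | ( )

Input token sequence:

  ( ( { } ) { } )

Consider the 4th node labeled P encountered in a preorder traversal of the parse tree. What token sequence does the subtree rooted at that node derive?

{ }

[P [Q ( [P [Q ( [P [Q { }]] )] [P [Q { }]]] )]]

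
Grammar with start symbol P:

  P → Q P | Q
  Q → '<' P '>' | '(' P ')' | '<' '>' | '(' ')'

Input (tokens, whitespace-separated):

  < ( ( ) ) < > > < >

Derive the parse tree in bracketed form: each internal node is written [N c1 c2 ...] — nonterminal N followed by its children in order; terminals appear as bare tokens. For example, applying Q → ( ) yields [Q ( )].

P
Q P
< P > P
< Q P > P
< ( P ) P > P
< ( Q ) P > P
< ( ( ) ) P > P
< ( ( ) ) Q > P
< ( ( ) ) < > > P
< ( ( ) ) < > > Q
< ( ( ) ) < > > < >

[P [Q < [P [Q ( [P [Q ( )]] )] [P [Q < >]]] >] [P [Q < >]]]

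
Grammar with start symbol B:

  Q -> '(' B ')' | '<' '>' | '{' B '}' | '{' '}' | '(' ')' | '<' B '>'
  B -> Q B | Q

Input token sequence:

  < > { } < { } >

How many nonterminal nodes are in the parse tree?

8

[B [Q < >] [B [Q { }] [B [Q < [B [Q { }]] >]]]]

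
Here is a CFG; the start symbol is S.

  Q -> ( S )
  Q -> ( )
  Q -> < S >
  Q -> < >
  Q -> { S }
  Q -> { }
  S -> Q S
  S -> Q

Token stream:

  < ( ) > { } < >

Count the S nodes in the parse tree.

[S [Q < [S [Q ( )]] >] [S [Q { }] [S [Q < >]]]]

4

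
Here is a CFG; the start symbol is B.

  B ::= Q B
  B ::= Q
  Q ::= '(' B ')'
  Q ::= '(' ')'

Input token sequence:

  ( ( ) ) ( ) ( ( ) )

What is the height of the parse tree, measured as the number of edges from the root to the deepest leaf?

6

[B [Q ( [B [Q ( )]] )] [B [Q ( )] [B [Q ( [B [Q ( )]] )]]]]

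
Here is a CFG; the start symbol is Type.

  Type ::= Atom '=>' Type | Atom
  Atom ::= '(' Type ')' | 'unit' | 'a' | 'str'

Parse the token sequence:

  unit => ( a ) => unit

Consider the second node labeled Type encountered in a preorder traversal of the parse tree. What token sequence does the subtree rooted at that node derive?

( a ) => unit

[Type [Atom unit] => [Type [Atom ( [Type [Atom a]] )] => [Type [Atom unit]]]]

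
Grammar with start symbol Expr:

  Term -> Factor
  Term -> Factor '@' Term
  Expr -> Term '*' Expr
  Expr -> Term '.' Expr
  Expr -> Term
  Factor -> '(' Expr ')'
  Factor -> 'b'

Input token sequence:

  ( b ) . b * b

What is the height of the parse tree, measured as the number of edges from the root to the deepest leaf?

6

[Expr [Term [Factor ( [Expr [Term [Factor b]]] )]] . [Expr [Term [Factor b]] * [Expr [Term [Factor b]]]]]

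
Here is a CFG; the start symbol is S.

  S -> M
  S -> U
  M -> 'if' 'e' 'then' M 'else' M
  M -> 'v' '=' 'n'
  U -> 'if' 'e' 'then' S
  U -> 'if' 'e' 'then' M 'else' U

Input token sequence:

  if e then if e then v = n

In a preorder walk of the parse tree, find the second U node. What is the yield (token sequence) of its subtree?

[S [U if e then [S [U if e then [S [M v = n]]]]]]

if e then v = n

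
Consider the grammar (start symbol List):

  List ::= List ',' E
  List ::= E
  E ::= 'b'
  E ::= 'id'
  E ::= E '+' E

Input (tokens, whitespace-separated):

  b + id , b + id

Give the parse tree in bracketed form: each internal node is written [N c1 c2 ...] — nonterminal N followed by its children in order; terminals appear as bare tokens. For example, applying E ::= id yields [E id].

List
List , E
E , E
E + E , E
b + E , E
b + id , E
b + id , E + E
b + id , b + E
b + id , b + id

[List [List [E [E b] + [E id]]] , [E [E b] + [E id]]]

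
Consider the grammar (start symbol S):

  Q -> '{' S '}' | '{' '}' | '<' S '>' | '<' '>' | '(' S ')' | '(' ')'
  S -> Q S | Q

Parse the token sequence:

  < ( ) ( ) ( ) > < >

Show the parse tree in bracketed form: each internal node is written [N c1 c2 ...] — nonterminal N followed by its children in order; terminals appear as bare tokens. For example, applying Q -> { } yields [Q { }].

S
Q S
< S > S
< Q S > S
< ( ) S > S
< ( ) Q S > S
< ( ) ( ) S > S
< ( ) ( ) Q > S
< ( ) ( ) ( ) > S
< ( ) ( ) ( ) > Q
< ( ) ( ) ( ) > < >

[S [Q < [S [Q ( )] [S [Q ( )] [S [Q ( )]]]] >] [S [Q < >]]]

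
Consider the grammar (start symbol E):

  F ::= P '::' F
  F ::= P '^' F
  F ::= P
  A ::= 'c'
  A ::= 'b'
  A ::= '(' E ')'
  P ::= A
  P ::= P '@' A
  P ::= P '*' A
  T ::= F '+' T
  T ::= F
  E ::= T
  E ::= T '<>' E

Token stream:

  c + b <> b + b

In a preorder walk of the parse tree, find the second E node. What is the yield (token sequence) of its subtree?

[E [T [F [P [A c]]] + [T [F [P [A b]]]]] <> [E [T [F [P [A b]]] + [T [F [P [A b]]]]]]]

b + b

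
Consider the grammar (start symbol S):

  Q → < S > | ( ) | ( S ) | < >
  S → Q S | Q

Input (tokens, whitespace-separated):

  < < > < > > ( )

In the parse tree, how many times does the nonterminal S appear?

[S [Q < [S [Q < >] [S [Q < >]]] >] [S [Q ( )]]]

4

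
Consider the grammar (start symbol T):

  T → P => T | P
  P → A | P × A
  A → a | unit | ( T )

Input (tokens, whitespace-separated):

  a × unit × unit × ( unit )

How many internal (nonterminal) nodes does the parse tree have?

[T [P [P [P [P [A a]] × [A unit]] × [A unit]] × [A ( [T [P [A unit]]] )]]]

12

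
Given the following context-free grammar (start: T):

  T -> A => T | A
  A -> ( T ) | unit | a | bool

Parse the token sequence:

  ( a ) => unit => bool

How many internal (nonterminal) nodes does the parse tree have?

8

[T [A ( [T [A a]] )] => [T [A unit] => [T [A bool]]]]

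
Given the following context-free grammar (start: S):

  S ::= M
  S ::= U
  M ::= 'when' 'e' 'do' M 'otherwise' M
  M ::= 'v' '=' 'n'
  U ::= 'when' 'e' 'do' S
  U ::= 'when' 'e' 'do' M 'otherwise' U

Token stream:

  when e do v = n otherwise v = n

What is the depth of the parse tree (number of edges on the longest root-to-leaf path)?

[S [M when e do [M v = n] otherwise [M v = n]]]

3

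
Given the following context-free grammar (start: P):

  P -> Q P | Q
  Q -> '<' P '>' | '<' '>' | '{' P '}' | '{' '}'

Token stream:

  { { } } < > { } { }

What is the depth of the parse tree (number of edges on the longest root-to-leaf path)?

5

[P [Q { [P [Q { }]] }] [P [Q < >] [P [Q { }] [P [Q { }]]]]]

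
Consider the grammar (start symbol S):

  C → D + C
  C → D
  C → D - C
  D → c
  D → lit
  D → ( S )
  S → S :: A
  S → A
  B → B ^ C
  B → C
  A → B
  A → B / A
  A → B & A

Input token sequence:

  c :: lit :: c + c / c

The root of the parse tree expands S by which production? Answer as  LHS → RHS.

S → S :: A

[S [S [S [A [B [C [D c]]]]] :: [A [B [C [D lit]]]]] :: [A [B [C [D c] + [C [D c]]]] / [A [B [C [D c]]]]]]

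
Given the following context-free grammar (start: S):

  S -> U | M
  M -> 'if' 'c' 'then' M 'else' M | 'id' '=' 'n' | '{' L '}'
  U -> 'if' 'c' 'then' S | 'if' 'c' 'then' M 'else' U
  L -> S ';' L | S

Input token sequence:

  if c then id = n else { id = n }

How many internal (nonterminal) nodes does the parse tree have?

7

[S [M if c then [M id = n] else [M { [L [S [M id = n]]] }]]]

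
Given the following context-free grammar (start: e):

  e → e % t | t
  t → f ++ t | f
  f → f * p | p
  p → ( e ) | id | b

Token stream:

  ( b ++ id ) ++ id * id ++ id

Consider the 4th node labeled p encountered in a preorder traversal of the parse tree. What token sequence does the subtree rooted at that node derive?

id

[e [t [f [p ( [e [t [f [p b]] ++ [t [f [p id]]]]] )]] ++ [t [f [f [p id]] * [p id]] ++ [t [f [p id]]]]]]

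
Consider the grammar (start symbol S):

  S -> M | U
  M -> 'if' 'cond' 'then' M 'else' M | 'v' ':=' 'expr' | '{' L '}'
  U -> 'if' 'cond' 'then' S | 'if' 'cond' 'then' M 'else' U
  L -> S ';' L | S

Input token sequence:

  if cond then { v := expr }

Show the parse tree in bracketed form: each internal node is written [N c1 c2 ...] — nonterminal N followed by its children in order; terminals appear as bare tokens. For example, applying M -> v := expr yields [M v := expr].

[S [U if cond then [S [M { [L [S [M v := expr]]] }]]]]

S
U
if cond then S
if cond then M
if cond then { L }
if cond then { S }
if cond then { M }
if cond then { v := expr }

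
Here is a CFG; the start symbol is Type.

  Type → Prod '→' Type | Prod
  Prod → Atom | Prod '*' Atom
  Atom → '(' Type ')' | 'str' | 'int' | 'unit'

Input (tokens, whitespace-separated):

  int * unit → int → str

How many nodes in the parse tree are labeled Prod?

4

[Type [Prod [Prod [Atom int]] * [Atom unit]] → [Type [Prod [Atom int]] → [Type [Prod [Atom str]]]]]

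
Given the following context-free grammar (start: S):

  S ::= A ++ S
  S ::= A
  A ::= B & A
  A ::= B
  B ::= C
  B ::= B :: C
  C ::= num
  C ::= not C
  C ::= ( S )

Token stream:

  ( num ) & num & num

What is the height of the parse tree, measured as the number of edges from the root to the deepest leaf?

8

[S [A [B [C ( [S [A [B [C num]]]] )]] & [A [B [C num]] & [A [B [C num]]]]]]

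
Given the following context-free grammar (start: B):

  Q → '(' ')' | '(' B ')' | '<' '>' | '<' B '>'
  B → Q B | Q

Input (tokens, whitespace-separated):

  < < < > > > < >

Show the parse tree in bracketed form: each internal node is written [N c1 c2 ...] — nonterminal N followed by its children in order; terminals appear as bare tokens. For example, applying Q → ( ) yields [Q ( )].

B
Q B
< B > B
< Q > B
< < B > > B
< < Q > > B
< < < > > > B
< < < > > > Q
< < < > > > < >

[B [Q < [B [Q < [B [Q < >]] >]] >] [B [Q < >]]]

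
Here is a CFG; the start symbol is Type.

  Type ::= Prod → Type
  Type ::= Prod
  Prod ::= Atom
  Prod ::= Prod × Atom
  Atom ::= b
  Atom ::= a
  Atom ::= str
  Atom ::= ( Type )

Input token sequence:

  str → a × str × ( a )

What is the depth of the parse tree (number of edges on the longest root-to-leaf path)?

[Type [Prod [Atom str]] → [Type [Prod [Prod [Prod [Atom a]] × [Atom str]] × [Atom ( [Type [Prod [Atom a]]] )]]]]

7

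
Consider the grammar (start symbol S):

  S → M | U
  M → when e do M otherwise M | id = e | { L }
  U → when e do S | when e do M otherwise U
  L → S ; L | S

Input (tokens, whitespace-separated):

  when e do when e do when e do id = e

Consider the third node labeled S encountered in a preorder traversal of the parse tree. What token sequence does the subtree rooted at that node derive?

when e do id = e

[S [U when e do [S [U when e do [S [U when e do [S [M id = e]]]]]]]]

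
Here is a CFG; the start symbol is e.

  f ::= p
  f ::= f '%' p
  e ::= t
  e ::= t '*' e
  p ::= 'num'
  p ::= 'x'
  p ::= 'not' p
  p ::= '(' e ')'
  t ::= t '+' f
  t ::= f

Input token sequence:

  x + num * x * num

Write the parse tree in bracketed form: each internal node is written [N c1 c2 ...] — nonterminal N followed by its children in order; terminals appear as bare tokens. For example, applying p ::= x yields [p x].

e
t * e
t + f * e
f + f * e
p + f * e
x + f * e
x + p * e
x + num * e
x + num * t * e
x + num * f * e
x + num * p * e
x + num * x * e
x + num * x * t
x + num * x * f
x + num * x * p
x + num * x * num

[e [t [t [f [p x]]] + [f [p num]]] * [e [t [f [p x]]] * [e [t [f [p num]]]]]]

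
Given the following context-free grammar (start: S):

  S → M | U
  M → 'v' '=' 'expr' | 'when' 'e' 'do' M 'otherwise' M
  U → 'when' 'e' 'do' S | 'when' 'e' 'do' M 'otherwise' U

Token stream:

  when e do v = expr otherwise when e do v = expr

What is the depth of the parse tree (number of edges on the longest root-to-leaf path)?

[S [U when e do [M v = expr] otherwise [U when e do [S [M v = expr]]]]]

5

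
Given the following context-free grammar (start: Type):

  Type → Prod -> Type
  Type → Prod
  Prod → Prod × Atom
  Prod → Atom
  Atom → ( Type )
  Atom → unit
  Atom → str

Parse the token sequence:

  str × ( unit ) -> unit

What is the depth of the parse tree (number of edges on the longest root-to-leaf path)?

[Type [Prod [Prod [Atom str]] × [Atom ( [Type [Prod [Atom unit]]] )]] -> [Type [Prod [Atom unit]]]]

6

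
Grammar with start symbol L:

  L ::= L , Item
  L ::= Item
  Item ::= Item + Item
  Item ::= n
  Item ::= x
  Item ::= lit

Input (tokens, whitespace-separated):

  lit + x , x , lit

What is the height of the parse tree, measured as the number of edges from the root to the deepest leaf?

5

[L [L [L [Item [Item lit] + [Item x]]] , [Item x]] , [Item lit]]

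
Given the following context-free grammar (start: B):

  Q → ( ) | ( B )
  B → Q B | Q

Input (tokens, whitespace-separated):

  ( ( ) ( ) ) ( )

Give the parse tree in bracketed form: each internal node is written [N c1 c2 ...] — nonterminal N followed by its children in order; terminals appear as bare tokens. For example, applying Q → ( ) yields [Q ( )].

B
Q B
( B ) B
( Q B ) B
( ( ) B ) B
( ( ) Q ) B
( ( ) ( ) ) B
( ( ) ( ) ) Q
( ( ) ( ) ) ( )

[B [Q ( [B [Q ( )] [B [Q ( )]]] )] [B [Q ( )]]]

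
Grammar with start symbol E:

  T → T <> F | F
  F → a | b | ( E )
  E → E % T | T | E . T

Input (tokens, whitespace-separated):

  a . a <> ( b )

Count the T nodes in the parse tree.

4

[E [E [T [F a]]] . [T [T [F a]] <> [F ( [E [T [F b]]] )]]]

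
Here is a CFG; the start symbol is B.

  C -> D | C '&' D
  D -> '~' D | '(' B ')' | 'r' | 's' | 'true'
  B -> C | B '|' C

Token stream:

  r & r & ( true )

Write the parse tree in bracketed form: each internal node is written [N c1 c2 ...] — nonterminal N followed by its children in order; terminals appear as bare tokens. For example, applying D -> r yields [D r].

[B [C [C [C [D r]] & [D r]] & [D ( [B [C [D true]]] )]]]

B
C
C & D
C & D & D
D & D & D
r & D & D
r & r & D
r & r & ( B )
r & r & ( C )
r & r & ( D )
r & r & ( true )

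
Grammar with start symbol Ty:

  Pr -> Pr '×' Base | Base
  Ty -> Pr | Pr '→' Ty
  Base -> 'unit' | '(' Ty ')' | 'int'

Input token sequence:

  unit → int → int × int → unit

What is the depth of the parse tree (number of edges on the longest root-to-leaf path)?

6

[Ty [Pr [Base unit]] → [Ty [Pr [Base int]] → [Ty [Pr [Pr [Base int]] × [Base int]] → [Ty [Pr [Base unit]]]]]]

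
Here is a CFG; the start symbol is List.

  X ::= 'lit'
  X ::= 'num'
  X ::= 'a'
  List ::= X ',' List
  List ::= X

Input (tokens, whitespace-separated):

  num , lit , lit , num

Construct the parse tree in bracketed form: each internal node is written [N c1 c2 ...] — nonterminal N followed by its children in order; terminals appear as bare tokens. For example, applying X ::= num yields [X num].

[List [X num] , [List [X lit] , [List [X lit] , [List [X num]]]]]

List
X , List
num , List
num , X , List
num , lit , List
num , lit , X , List
num , lit , lit , List
num , lit , lit , X
num , lit , lit , num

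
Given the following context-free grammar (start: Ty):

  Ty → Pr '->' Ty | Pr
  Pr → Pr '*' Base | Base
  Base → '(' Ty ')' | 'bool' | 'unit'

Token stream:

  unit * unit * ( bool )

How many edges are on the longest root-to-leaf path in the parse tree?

6

[Ty [Pr [Pr [Pr [Base unit]] * [Base unit]] * [Base ( [Ty [Pr [Base bool]]] )]]]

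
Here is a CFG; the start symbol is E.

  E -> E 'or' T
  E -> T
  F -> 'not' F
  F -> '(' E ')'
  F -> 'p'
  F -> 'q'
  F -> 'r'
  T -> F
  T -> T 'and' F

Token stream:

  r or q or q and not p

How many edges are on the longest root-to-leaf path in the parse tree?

5

[E [E [E [T [F r]]] or [T [F q]]] or [T [T [F q]] and [F not [F p]]]]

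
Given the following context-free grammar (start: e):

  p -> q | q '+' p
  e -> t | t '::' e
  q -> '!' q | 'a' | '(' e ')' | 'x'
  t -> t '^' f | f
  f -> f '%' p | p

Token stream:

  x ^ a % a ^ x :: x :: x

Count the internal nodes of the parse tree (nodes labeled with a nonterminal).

26

[e [t [t [t [f [p [q x]]]] ^ [f [f [p [q a]]] % [p [q a]]]] ^ [f [p [q x]]]] :: [e [t [f [p [q x]]]] :: [e [t [f [p [q x]]]]]]]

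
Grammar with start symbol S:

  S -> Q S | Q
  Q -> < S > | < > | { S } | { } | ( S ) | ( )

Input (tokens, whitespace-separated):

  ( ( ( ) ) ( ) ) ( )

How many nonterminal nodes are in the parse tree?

10

[S [Q ( [S [Q ( [S [Q ( )]] )] [S [Q ( )]]] )] [S [Q ( )]]]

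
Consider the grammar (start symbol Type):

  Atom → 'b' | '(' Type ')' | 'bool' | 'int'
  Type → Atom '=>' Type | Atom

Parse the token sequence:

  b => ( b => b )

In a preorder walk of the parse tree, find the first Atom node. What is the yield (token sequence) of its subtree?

[Type [Atom b] => [Type [Atom ( [Type [Atom b] => [Type [Atom b]]] )]]]

b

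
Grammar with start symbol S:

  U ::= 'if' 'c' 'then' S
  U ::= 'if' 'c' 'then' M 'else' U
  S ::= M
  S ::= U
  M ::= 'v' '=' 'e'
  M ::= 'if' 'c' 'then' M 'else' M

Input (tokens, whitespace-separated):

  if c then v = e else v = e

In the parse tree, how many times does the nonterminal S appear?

1

[S [M if c then [M v = e] else [M v = e]]]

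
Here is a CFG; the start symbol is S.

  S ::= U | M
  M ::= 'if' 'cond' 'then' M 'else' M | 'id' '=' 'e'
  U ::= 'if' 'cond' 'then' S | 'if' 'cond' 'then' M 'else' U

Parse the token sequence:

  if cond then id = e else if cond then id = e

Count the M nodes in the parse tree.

[S [U if cond then [M id = e] else [U if cond then [S [M id = e]]]]]

2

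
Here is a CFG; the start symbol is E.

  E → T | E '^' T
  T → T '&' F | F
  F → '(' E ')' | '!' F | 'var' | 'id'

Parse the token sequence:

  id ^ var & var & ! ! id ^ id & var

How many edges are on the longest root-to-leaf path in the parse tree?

[E [E [E [T [F id]]] ^ [T [T [T [F var]] & [F var]] & [F ! [F ! [F id]]]]] ^ [T [T [F id]] & [F var]]]

6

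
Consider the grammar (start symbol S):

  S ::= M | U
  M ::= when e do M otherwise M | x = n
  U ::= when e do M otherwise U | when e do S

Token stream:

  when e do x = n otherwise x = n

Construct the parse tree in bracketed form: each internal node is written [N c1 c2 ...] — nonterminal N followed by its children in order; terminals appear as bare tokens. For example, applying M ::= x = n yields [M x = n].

[S [M when e do [M x = n] otherwise [M x = n]]]

S
M
when e do M otherwise M
when e do x = n otherwise M
when e do x = n otherwise x = n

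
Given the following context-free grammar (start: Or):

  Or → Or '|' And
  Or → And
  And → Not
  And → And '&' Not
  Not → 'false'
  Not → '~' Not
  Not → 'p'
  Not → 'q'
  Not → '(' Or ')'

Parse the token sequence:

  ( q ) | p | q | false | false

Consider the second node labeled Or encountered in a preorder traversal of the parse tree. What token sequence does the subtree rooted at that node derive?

[Or [Or [Or [Or [Or [And [Not ( [Or [And [Not q]]] )]]] | [And [Not p]]] | [And [Not q]]] | [And [Not false]]] | [And [Not false]]]

( q ) | p | q | false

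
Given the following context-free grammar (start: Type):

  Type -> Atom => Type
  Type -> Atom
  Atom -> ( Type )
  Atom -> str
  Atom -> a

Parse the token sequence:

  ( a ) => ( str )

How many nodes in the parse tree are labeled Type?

4

[Type [Atom ( [Type [Atom a]] )] => [Type [Atom ( [Type [Atom str]] )]]]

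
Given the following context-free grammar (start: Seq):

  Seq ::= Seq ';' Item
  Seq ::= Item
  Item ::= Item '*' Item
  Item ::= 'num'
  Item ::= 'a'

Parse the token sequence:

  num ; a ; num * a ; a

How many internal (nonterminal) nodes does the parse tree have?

10

[Seq [Seq [Seq [Seq [Item num]] ; [Item a]] ; [Item [Item num] * [Item a]]] ; [Item a]]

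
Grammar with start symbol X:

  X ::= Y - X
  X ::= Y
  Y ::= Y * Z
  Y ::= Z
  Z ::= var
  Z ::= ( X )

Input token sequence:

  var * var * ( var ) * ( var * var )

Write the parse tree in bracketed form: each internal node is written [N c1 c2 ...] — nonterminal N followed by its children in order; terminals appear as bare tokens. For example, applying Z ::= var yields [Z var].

[X [Y [Y [Y [Y [Z var]] * [Z var]] * [Z ( [X [Y [Z var]]] )]] * [Z ( [X [Y [Y [Z var]] * [Z var]]] )]]]

X
Y
Y * Z
Y * Z * Z
Y * Z * Z * Z
Z * Z * Z * Z
var * Z * Z * Z
var * var * Z * Z
var * var * ( X ) * Z
var * var * ( Y ) * Z
var * var * ( Z ) * Z
var * var * ( var ) * Z
var * var * ( var ) * ( X )
var * var * ( var ) * ( Y )
var * var * ( var ) * ( Y * Z )
var * var * ( var ) * ( Z * Z )
var * var * ( var ) * ( var * Z )
var * var * ( var ) * ( var * var )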